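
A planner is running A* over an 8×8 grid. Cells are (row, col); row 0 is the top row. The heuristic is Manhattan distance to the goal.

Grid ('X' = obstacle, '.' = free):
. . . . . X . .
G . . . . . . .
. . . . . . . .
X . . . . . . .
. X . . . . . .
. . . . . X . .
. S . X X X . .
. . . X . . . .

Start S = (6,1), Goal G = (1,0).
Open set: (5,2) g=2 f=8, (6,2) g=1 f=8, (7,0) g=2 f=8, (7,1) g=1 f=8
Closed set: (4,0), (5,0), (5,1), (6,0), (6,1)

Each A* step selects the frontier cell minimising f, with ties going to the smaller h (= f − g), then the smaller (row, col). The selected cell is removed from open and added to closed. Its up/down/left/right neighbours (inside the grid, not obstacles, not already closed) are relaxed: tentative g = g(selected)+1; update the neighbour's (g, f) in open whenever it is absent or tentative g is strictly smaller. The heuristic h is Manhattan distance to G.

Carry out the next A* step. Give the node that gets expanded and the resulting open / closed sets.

step 1: expand (5,2) (f=8, h=6) → closed; open now [(4,2) g=3 f=8, (5,3) g=3 f=10, (6,2) g=1 f=8, (7,0) g=2 f=8, (7,1) g=1 f=8]

expanded=(5,2); open=[(4,2) g=3 f=8, (5,3) g=3 f=10, (6,2) g=1 f=8, (7,0) g=2 f=8, (7,1) g=1 f=8]; closed=[(4,0), (5,0), (5,1), (5,2), (6,0), (6,1)]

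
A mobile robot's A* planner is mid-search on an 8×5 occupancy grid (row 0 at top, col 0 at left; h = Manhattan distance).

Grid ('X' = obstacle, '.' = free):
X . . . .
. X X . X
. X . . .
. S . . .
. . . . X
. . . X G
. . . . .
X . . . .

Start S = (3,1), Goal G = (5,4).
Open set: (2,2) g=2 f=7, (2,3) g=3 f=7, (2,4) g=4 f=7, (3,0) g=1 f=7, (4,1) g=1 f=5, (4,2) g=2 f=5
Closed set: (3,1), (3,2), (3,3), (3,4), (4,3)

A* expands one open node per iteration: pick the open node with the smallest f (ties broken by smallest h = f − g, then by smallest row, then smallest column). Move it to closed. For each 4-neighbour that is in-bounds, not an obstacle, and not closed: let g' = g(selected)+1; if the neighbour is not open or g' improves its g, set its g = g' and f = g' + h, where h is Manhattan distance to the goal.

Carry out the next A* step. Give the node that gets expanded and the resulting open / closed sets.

expanded=(4,2); open=[(2,2) g=2 f=7, (2,3) g=3 f=7, (2,4) g=4 f=7, (3,0) g=1 f=7, (4,1) g=1 f=5, (5,2) g=3 f=5]; closed=[(3,1), (3,2), (3,3), (3,4), (4,2), (4,3)]

step 1: expand (4,2) (f=5, h=3) → closed; open now [(2,2) g=2 f=7, (2,3) g=3 f=7, (2,4) g=4 f=7, (3,0) g=1 f=7, (4,1) g=1 f=5, (5,2) g=3 f=5]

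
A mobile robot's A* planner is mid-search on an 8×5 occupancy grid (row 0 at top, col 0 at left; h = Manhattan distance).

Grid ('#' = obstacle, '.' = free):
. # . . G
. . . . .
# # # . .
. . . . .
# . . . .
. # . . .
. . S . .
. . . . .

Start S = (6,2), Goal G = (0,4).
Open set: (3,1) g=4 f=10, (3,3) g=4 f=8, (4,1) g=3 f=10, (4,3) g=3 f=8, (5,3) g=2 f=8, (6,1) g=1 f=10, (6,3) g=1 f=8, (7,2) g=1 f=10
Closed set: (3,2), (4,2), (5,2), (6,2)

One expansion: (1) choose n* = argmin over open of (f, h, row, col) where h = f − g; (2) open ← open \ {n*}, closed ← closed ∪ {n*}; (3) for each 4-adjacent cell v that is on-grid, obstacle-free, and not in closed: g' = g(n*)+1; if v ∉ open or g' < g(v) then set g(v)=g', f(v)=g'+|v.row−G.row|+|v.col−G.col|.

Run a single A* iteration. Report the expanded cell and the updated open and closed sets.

step 1: expand (3,3) (f=8, h=4) → closed; open now [(2,3) g=5 f=8, (3,1) g=4 f=10, (3,4) g=5 f=8, (4,1) g=3 f=10, (4,3) g=3 f=8, (5,3) g=2 f=8, (6,1) g=1 f=10, (6,3) g=1 f=8, (7,2) g=1 f=10]

expanded=(3,3); open=[(2,3) g=5 f=8, (3,1) g=4 f=10, (3,4) g=5 f=8, (4,1) g=3 f=10, (4,3) g=3 f=8, (5,3) g=2 f=8, (6,1) g=1 f=10, (6,3) g=1 f=8, (7,2) g=1 f=10]; closed=[(3,2), (3,3), (4,2), (5,2), (6,2)]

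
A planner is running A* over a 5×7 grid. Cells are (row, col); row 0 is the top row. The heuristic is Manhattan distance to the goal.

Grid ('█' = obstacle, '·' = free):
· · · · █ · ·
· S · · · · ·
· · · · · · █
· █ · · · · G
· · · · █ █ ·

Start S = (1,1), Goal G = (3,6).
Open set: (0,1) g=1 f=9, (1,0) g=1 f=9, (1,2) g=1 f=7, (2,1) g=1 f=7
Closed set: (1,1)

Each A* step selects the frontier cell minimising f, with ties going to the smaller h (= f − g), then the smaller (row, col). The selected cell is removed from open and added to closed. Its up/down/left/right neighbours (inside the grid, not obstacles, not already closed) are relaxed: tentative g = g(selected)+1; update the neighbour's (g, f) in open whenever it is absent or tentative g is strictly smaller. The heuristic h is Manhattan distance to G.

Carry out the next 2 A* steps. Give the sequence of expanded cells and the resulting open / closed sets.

step 1: expand (1,2) (f=7, h=6) → closed; open now [(0,1) g=1 f=9, (0,2) g=2 f=9, (1,0) g=1 f=9, (1,3) g=2 f=7, (2,1) g=1 f=7, (2,2) g=2 f=7]
step 2: expand (1,3) (f=7, h=5) → closed; open now [(0,1) g=1 f=9, (0,2) g=2 f=9, (0,3) g=3 f=9, (1,0) g=1 f=9, (1,4) g=3 f=7, (2,1) g=1 f=7, (2,2) g=2 f=7, (2,3) g=3 f=7]

order=[(1,2) → (1,3)]; open=[(0,1) g=1 f=9, (0,2) g=2 f=9, (0,3) g=3 f=9, (1,0) g=1 f=9, (1,4) g=3 f=7, (2,1) g=1 f=7, (2,2) g=2 f=7, (2,3) g=3 f=7]; closed=[(1,1), (1,2), (1,3)]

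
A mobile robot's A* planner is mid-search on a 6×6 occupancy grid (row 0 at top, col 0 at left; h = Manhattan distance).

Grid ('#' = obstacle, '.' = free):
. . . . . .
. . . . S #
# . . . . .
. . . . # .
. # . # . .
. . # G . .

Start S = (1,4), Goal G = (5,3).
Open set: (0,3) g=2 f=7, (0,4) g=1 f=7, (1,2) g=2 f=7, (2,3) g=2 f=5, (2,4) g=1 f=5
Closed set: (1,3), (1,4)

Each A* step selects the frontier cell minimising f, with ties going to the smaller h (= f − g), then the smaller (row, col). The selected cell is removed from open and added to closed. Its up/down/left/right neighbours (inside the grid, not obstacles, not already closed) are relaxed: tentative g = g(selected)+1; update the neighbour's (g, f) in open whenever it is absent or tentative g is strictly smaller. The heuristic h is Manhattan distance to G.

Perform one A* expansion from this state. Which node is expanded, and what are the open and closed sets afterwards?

step 1: expand (2,3) (f=5, h=3) → closed; open now [(0,3) g=2 f=7, (0,4) g=1 f=7, (1,2) g=2 f=7, (2,2) g=3 f=7, (2,4) g=1 f=5, (3,3) g=3 f=5]

expanded=(2,3); open=[(0,3) g=2 f=7, (0,4) g=1 f=7, (1,2) g=2 f=7, (2,2) g=3 f=7, (2,4) g=1 f=5, (3,3) g=3 f=5]; closed=[(1,3), (1,4), (2,3)]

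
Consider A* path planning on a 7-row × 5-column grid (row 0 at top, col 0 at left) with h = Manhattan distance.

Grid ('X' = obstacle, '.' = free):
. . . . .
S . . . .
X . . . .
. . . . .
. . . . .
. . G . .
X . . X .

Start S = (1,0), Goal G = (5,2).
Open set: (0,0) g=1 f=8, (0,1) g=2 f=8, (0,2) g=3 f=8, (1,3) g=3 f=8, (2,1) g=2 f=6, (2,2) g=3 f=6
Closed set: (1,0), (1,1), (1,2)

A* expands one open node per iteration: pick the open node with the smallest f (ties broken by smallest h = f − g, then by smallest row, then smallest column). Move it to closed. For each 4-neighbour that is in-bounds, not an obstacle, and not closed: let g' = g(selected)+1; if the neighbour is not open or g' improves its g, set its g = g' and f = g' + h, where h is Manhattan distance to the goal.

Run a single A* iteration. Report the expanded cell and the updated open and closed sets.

expanded=(2,2); open=[(0,0) g=1 f=8, (0,1) g=2 f=8, (0,2) g=3 f=8, (1,3) g=3 f=8, (2,1) g=2 f=6, (2,3) g=4 f=8, (3,2) g=4 f=6]; closed=[(1,0), (1,1), (1,2), (2,2)]

step 1: expand (2,2) (f=6, h=3) → closed; open now [(0,0) g=1 f=8, (0,1) g=2 f=8, (0,2) g=3 f=8, (1,3) g=3 f=8, (2,1) g=2 f=6, (2,3) g=4 f=8, (3,2) g=4 f=6]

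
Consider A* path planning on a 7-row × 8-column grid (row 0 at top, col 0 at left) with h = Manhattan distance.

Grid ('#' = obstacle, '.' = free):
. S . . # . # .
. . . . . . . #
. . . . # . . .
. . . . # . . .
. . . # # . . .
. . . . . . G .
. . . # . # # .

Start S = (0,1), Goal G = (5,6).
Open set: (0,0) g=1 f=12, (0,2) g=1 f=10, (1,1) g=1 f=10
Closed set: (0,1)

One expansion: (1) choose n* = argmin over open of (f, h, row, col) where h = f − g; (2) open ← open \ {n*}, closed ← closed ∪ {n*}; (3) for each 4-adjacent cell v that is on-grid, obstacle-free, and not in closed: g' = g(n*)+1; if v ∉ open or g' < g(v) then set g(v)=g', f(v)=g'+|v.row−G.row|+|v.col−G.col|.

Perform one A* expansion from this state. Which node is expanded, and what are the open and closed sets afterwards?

step 1: expand (0,2) (f=10, h=9) → closed; open now [(0,0) g=1 f=12, (0,3) g=2 f=10, (1,1) g=1 f=10, (1,2) g=2 f=10]

expanded=(0,2); open=[(0,0) g=1 f=12, (0,3) g=2 f=10, (1,1) g=1 f=10, (1,2) g=2 f=10]; closed=[(0,1), (0,2)]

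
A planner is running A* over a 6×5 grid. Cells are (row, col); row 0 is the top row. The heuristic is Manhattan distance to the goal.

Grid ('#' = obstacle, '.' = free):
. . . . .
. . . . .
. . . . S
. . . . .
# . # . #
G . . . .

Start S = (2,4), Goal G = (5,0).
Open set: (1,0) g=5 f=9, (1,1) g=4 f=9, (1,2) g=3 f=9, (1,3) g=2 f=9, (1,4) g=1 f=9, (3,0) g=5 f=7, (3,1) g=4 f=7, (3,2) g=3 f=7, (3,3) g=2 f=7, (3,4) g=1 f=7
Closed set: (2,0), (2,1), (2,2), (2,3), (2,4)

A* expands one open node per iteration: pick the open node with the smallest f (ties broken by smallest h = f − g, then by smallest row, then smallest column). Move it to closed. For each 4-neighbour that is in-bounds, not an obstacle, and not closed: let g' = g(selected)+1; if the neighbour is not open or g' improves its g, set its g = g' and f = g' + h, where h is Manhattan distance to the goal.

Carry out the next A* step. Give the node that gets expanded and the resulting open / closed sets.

step 1: expand (3,0) (f=7, h=2) → closed; open now [(1,0) g=5 f=9, (1,1) g=4 f=9, (1,2) g=3 f=9, (1,3) g=2 f=9, (1,4) g=1 f=9, (3,1) g=4 f=7, (3,2) g=3 f=7, (3,3) g=2 f=7, (3,4) g=1 f=7]

expanded=(3,0); open=[(1,0) g=5 f=9, (1,1) g=4 f=9, (1,2) g=3 f=9, (1,3) g=2 f=9, (1,4) g=1 f=9, (3,1) g=4 f=7, (3,2) g=3 f=7, (3,3) g=2 f=7, (3,4) g=1 f=7]; closed=[(2,0), (2,1), (2,2), (2,3), (2,4), (3,0)]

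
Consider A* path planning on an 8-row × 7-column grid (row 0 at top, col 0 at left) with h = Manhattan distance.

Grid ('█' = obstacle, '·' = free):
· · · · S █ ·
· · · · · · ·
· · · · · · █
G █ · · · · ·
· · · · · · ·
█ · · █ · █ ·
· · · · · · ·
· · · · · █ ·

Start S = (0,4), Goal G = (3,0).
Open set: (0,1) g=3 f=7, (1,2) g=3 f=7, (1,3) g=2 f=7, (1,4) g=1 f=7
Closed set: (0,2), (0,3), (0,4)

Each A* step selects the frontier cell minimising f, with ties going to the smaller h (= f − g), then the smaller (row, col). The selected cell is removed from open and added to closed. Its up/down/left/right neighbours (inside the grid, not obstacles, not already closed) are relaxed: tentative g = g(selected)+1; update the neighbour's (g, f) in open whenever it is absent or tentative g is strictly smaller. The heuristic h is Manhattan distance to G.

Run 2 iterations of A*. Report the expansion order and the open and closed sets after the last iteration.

order=[(0,1) → (0,0)]; open=[(1,0) g=5 f=7, (1,1) g=4 f=7, (1,2) g=3 f=7, (1,3) g=2 f=7, (1,4) g=1 f=7]; closed=[(0,0), (0,1), (0,2), (0,3), (0,4)]

step 1: expand (0,1) (f=7, h=4) → closed; open now [(0,0) g=4 f=7, (1,1) g=4 f=7, (1,2) g=3 f=7, (1,3) g=2 f=7, (1,4) g=1 f=7]
step 2: expand (0,0) (f=7, h=3) → closed; open now [(1,0) g=5 f=7, (1,1) g=4 f=7, (1,2) g=3 f=7, (1,3) g=2 f=7, (1,4) g=1 f=7]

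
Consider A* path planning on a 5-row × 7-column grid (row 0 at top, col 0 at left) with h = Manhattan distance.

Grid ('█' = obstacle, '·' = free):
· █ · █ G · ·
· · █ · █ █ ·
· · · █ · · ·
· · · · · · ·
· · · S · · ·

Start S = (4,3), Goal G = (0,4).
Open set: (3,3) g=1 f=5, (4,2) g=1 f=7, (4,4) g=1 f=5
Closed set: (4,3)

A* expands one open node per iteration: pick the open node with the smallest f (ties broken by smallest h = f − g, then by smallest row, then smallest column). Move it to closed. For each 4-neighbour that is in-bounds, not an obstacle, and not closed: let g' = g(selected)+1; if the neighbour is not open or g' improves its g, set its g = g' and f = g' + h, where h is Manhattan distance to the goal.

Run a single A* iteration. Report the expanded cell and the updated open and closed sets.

step 1: expand (3,3) (f=5, h=4) → closed; open now [(3,2) g=2 f=7, (3,4) g=2 f=5, (4,2) g=1 f=7, (4,4) g=1 f=5]

expanded=(3,3); open=[(3,2) g=2 f=7, (3,4) g=2 f=5, (4,2) g=1 f=7, (4,4) g=1 f=5]; closed=[(3,3), (4,3)]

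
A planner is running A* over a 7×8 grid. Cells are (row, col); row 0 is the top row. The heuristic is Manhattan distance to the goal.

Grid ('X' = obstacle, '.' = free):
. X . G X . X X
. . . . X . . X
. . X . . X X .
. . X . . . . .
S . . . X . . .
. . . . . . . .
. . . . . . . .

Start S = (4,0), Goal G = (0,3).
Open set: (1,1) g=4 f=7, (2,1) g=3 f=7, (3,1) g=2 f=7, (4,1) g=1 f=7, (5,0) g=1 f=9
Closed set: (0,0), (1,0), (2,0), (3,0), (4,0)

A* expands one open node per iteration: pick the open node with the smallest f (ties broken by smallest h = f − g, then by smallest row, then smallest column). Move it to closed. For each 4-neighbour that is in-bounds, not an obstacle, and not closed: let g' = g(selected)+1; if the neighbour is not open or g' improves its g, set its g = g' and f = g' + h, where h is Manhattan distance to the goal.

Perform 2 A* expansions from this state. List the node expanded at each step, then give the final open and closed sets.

step 1: expand (1,1) (f=7, h=3) → closed; open now [(1,2) g=5 f=7, (2,1) g=3 f=7, (3,1) g=2 f=7, (4,1) g=1 f=7, (5,0) g=1 f=9]
step 2: expand (1,2) (f=7, h=2) → closed; open now [(0,2) g=6 f=7, (1,3) g=6 f=7, (2,1) g=3 f=7, (3,1) g=2 f=7, (4,1) g=1 f=7, (5,0) g=1 f=9]

order=[(1,1) → (1,2)]; open=[(0,2) g=6 f=7, (1,3) g=6 f=7, (2,1) g=3 f=7, (3,1) g=2 f=7, (4,1) g=1 f=7, (5,0) g=1 f=9]; closed=[(0,0), (1,0), (1,1), (1,2), (2,0), (3,0), (4,0)]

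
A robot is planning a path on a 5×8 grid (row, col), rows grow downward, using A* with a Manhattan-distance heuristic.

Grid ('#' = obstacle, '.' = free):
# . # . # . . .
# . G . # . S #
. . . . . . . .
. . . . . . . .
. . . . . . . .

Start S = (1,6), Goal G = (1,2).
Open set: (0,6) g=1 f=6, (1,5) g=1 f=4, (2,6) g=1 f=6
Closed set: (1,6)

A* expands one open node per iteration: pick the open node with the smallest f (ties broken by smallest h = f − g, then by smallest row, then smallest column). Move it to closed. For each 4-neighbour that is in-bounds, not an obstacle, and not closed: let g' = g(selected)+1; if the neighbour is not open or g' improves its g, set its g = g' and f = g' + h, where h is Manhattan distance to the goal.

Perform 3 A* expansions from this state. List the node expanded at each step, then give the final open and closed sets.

step 1: expand (1,5) (f=4, h=3) → closed; open now [(0,5) g=2 f=6, (0,6) g=1 f=6, (2,5) g=2 f=6, (2,6) g=1 f=6]
step 2: expand (0,5) (f=6, h=4) → closed; open now [(0,6) g=1 f=6, (2,5) g=2 f=6, (2,6) g=1 f=6]
step 3: expand (2,5) (f=6, h=4) → closed; open now [(0,6) g=1 f=6, (2,4) g=3 f=6, (2,6) g=1 f=6, (3,5) g=3 f=8]

order=[(1,5) → (0,5) → (2,5)]; open=[(0,6) g=1 f=6, (2,4) g=3 f=6, (2,6) g=1 f=6, (3,5) g=3 f=8]; closed=[(0,5), (1,5), (1,6), (2,5)]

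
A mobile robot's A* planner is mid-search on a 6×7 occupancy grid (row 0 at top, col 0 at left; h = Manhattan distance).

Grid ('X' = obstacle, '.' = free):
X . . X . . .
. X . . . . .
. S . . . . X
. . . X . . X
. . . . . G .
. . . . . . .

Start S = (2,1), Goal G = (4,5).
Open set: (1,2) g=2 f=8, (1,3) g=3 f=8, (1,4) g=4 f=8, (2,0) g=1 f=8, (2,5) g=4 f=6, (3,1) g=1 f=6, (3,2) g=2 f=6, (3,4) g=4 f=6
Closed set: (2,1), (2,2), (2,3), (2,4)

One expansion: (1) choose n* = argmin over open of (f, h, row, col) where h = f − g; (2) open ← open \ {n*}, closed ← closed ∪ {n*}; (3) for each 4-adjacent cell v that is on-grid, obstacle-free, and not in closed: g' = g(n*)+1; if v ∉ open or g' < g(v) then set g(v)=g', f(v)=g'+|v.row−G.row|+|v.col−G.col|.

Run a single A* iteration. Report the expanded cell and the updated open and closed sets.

expanded=(2,5); open=[(1,2) g=2 f=8, (1,3) g=3 f=8, (1,4) g=4 f=8, (1,5) g=5 f=8, (2,0) g=1 f=8, (3,1) g=1 f=6, (3,2) g=2 f=6, (3,4) g=4 f=6, (3,5) g=5 f=6]; closed=[(2,1), (2,2), (2,3), (2,4), (2,5)]

step 1: expand (2,5) (f=6, h=2) → closed; open now [(1,2) g=2 f=8, (1,3) g=3 f=8, (1,4) g=4 f=8, (1,5) g=5 f=8, (2,0) g=1 f=8, (3,1) g=1 f=6, (3,2) g=2 f=6, (3,4) g=4 f=6, (3,5) g=5 f=6]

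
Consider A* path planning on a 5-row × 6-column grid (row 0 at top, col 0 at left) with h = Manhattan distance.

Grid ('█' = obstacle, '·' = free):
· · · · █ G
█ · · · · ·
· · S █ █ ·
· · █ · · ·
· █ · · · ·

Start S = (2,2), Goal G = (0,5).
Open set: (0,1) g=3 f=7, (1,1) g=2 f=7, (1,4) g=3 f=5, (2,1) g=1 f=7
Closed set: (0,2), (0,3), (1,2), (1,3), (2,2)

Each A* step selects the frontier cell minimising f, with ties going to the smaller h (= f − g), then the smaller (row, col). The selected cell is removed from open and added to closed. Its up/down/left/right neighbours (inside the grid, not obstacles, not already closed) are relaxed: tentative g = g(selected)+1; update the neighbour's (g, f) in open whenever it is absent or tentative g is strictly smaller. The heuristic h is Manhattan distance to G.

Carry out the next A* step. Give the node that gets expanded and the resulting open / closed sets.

step 1: expand (1,4) (f=5, h=2) → closed; open now [(0,1) g=3 f=7, (1,1) g=2 f=7, (1,5) g=4 f=5, (2,1) g=1 f=7]

expanded=(1,4); open=[(0,1) g=3 f=7, (1,1) g=2 f=7, (1,5) g=4 f=5, (2,1) g=1 f=7]; closed=[(0,2), (0,3), (1,2), (1,3), (1,4), (2,2)]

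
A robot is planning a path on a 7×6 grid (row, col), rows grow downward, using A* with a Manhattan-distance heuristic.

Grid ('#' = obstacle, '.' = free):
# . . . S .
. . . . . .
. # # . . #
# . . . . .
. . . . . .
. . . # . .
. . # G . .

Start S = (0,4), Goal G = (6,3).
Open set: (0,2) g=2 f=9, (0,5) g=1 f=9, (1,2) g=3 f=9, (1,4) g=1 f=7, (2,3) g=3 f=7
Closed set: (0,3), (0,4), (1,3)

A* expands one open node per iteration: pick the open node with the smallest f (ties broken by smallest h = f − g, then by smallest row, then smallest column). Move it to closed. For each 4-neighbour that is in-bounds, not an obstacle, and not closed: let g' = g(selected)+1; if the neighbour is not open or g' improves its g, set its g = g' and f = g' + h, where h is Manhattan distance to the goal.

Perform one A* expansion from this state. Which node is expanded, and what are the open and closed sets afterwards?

step 1: expand (2,3) (f=7, h=4) → closed; open now [(0,2) g=2 f=9, (0,5) g=1 f=9, (1,2) g=3 f=9, (1,4) g=1 f=7, (2,4) g=4 f=9, (3,3) g=4 f=7]

expanded=(2,3); open=[(0,2) g=2 f=9, (0,5) g=1 f=9, (1,2) g=3 f=9, (1,4) g=1 f=7, (2,4) g=4 f=9, (3,3) g=4 f=7]; closed=[(0,3), (0,4), (1,3), (2,3)]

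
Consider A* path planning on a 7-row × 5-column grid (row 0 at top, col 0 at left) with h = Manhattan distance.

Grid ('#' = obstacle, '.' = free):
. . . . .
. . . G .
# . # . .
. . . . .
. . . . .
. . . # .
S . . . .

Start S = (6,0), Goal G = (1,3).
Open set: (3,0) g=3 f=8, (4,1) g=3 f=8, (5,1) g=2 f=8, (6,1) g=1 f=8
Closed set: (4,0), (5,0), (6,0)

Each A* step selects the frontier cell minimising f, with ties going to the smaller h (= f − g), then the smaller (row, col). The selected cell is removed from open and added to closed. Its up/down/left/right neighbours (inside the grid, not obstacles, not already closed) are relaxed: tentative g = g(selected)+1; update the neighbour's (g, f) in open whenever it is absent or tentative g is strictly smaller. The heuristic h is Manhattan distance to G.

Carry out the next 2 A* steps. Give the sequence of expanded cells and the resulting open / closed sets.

order=[(3,0) → (3,1)]; open=[(2,1) g=5 f=8, (3,2) g=5 f=8, (4,1) g=3 f=8, (5,1) g=2 f=8, (6,1) g=1 f=8]; closed=[(3,0), (3,1), (4,0), (5,0), (6,0)]

step 1: expand (3,0) (f=8, h=5) → closed; open now [(3,1) g=4 f=8, (4,1) g=3 f=8, (5,1) g=2 f=8, (6,1) g=1 f=8]
step 2: expand (3,1) (f=8, h=4) → closed; open now [(2,1) g=5 f=8, (3,2) g=5 f=8, (4,1) g=3 f=8, (5,1) g=2 f=8, (6,1) g=1 f=8]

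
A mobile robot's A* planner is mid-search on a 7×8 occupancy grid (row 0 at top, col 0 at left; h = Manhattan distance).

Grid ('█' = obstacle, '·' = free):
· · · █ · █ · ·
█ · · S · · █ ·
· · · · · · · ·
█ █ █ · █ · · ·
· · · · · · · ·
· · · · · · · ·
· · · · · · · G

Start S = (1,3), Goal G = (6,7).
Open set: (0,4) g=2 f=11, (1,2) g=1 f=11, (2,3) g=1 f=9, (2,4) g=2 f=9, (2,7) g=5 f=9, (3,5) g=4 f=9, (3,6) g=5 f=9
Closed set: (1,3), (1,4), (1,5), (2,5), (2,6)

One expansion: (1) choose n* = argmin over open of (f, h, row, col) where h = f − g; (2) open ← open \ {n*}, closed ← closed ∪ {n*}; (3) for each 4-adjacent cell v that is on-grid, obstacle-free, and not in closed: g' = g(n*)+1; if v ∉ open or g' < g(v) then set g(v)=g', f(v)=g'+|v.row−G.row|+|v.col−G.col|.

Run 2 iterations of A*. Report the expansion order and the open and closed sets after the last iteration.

order=[(2,7) → (3,7)]; open=[(0,4) g=2 f=11, (1,2) g=1 f=11, (1,7) g=6 f=11, (2,3) g=1 f=9, (2,4) g=2 f=9, (3,5) g=4 f=9, (3,6) g=5 f=9, (4,7) g=7 f=9]; closed=[(1,3), (1,4), (1,5), (2,5), (2,6), (2,7), (3,7)]

step 1: expand (2,7) (f=9, h=4) → closed; open now [(0,4) g=2 f=11, (1,2) g=1 f=11, (1,7) g=6 f=11, (2,3) g=1 f=9, (2,4) g=2 f=9, (3,5) g=4 f=9, (3,6) g=5 f=9, (3,7) g=6 f=9]
step 2: expand (3,7) (f=9, h=3) → closed; open now [(0,4) g=2 f=11, (1,2) g=1 f=11, (1,7) g=6 f=11, (2,3) g=1 f=9, (2,4) g=2 f=9, (3,5) g=4 f=9, (3,6) g=5 f=9, (4,7) g=7 f=9]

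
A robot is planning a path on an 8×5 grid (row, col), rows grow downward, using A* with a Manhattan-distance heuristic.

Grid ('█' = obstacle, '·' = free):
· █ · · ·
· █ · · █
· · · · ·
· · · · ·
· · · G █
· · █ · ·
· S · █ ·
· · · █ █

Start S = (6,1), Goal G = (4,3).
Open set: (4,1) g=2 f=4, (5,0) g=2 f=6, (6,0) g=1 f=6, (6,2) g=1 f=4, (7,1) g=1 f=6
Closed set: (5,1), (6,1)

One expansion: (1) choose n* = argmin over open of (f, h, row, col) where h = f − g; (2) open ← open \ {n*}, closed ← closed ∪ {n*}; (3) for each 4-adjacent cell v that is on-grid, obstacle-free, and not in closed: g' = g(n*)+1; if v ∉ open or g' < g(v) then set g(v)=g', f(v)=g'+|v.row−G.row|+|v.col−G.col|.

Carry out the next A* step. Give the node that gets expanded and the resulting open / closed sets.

step 1: expand (4,1) (f=4, h=2) → closed; open now [(3,1) g=3 f=6, (4,0) g=3 f=6, (4,2) g=3 f=4, (5,0) g=2 f=6, (6,0) g=1 f=6, (6,2) g=1 f=4, (7,1) g=1 f=6]

expanded=(4,1); open=[(3,1) g=3 f=6, (4,0) g=3 f=6, (4,2) g=3 f=4, (5,0) g=2 f=6, (6,0) g=1 f=6, (6,2) g=1 f=4, (7,1) g=1 f=6]; closed=[(4,1), (5,1), (6,1)]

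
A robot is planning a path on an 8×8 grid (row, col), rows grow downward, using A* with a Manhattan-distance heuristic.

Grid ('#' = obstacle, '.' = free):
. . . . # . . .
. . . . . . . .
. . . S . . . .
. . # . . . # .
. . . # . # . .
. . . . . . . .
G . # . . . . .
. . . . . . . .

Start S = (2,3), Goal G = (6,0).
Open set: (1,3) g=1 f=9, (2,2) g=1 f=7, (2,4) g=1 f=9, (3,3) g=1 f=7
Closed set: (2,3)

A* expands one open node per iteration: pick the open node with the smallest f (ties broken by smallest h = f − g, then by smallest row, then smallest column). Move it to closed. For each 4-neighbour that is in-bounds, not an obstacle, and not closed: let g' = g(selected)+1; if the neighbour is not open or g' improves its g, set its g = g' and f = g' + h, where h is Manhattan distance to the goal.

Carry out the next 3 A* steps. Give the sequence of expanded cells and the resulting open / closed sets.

order=[(2,2) → (2,1) → (2,0)]; open=[(1,0) g=4 f=9, (1,1) g=3 f=9, (1,2) g=2 f=9, (1,3) g=1 f=9, (2,4) g=1 f=9, (3,0) g=4 f=7, (3,1) g=3 f=7, (3,3) g=1 f=7]; closed=[(2,0), (2,1), (2,2), (2,3)]

step 1: expand (2,2) (f=7, h=6) → closed; open now [(1,2) g=2 f=9, (1,3) g=1 f=9, (2,1) g=2 f=7, (2,4) g=1 f=9, (3,3) g=1 f=7]
step 2: expand (2,1) (f=7, h=5) → closed; open now [(1,1) g=3 f=9, (1,2) g=2 f=9, (1,3) g=1 f=9, (2,0) g=3 f=7, (2,4) g=1 f=9, (3,1) g=3 f=7, (3,3) g=1 f=7]
step 3: expand (2,0) (f=7, h=4) → closed; open now [(1,0) g=4 f=9, (1,1) g=3 f=9, (1,2) g=2 f=9, (1,3) g=1 f=9, (2,4) g=1 f=9, (3,0) g=4 f=7, (3,1) g=3 f=7, (3,3) g=1 f=7]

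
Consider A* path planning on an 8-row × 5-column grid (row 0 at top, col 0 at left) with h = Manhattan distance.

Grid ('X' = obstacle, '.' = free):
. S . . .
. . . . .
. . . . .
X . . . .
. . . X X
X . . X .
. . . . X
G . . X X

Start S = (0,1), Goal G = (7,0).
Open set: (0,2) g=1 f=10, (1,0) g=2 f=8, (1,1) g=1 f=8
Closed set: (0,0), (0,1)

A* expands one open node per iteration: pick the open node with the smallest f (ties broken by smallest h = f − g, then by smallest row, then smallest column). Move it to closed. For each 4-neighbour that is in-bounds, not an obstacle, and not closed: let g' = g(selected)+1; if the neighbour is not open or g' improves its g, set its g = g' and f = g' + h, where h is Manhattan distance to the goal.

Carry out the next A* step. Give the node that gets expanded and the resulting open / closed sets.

step 1: expand (1,0) (f=8, h=6) → closed; open now [(0,2) g=1 f=10, (1,1) g=1 f=8, (2,0) g=3 f=8]

expanded=(1,0); open=[(0,2) g=1 f=10, (1,1) g=1 f=8, (2,0) g=3 f=8]; closed=[(0,0), (0,1), (1,0)]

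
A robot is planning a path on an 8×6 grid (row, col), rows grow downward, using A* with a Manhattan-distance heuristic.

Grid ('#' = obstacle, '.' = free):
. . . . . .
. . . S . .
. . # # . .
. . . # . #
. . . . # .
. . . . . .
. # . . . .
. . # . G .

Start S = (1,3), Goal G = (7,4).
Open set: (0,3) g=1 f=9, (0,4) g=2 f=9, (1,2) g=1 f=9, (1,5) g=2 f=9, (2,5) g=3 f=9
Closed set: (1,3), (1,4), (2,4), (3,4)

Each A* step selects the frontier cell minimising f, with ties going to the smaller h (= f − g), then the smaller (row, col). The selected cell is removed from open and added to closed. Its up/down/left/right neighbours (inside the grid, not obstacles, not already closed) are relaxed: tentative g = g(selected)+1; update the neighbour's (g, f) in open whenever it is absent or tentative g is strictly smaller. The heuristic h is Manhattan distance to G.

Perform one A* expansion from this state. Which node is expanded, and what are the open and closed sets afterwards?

step 1: expand (2,5) (f=9, h=6) → closed; open now [(0,3) g=1 f=9, (0,4) g=2 f=9, (1,2) g=1 f=9, (1,5) g=2 f=9]

expanded=(2,5); open=[(0,3) g=1 f=9, (0,4) g=2 f=9, (1,2) g=1 f=9, (1,5) g=2 f=9]; closed=[(1,3), (1,4), (2,4), (2,5), (3,4)]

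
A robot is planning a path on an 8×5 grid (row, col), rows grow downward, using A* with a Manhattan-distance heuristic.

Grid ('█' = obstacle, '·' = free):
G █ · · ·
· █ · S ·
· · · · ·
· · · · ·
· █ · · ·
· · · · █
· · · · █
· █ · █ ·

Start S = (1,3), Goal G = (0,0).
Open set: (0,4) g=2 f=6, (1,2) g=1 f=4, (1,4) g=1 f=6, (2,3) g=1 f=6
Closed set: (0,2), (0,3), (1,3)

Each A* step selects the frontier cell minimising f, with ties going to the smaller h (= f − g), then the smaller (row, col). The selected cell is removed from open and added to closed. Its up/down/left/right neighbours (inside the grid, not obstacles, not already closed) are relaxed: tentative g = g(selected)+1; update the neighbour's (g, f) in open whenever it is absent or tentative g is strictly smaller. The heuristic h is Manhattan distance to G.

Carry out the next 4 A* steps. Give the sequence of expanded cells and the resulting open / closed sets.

order=[(1,2) → (0,4) → (2,2) → (2,1)]; open=[(1,4) g=1 f=6, (2,0) g=4 f=6, (2,3) g=1 f=6, (3,1) g=4 f=8, (3,2) g=3 f=8]; closed=[(0,2), (0,3), (0,4), (1,2), (1,3), (2,1), (2,2)]

step 1: expand (1,2) (f=4, h=3) → closed; open now [(0,4) g=2 f=6, (1,4) g=1 f=6, (2,2) g=2 f=6, (2,3) g=1 f=6]
step 2: expand (0,4) (f=6, h=4) → closed; open now [(1,4) g=1 f=6, (2,2) g=2 f=6, (2,3) g=1 f=6]
step 3: expand (2,2) (f=6, h=4) → closed; open now [(1,4) g=1 f=6, (2,1) g=3 f=6, (2,3) g=1 f=6, (3,2) g=3 f=8]
step 4: expand (2,1) (f=6, h=3) → closed; open now [(1,4) g=1 f=6, (2,0) g=4 f=6, (2,3) g=1 f=6, (3,1) g=4 f=8, (3,2) g=3 f=8]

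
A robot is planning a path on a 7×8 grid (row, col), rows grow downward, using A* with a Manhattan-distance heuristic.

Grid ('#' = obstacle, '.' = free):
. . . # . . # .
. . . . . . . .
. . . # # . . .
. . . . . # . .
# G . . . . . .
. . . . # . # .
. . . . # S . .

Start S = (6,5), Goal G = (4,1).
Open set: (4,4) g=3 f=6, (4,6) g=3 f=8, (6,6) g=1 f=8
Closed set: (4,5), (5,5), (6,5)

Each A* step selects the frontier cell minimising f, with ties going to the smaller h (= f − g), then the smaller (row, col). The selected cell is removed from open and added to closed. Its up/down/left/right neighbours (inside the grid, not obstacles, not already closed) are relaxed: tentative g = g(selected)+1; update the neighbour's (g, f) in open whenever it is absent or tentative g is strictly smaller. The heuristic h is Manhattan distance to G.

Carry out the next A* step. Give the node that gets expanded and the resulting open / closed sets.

step 1: expand (4,4) (f=6, h=3) → closed; open now [(3,4) g=4 f=8, (4,3) g=4 f=6, (4,6) g=3 f=8, (6,6) g=1 f=8]

expanded=(4,4); open=[(3,4) g=4 f=8, (4,3) g=4 f=6, (4,6) g=3 f=8, (6,6) g=1 f=8]; closed=[(4,4), (4,5), (5,5), (6,5)]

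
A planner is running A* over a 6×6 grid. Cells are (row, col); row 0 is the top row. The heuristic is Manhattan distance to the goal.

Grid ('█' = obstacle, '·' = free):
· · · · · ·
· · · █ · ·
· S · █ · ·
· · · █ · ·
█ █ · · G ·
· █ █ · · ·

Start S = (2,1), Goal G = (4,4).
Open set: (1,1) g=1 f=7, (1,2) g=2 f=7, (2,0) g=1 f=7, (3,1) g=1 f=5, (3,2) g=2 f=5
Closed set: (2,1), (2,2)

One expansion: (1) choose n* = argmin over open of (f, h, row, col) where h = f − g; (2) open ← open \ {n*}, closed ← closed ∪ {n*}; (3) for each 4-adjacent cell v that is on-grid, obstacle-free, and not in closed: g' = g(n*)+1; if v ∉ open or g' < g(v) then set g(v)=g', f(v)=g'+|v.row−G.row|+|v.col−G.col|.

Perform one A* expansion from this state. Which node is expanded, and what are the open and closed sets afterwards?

step 1: expand (3,2) (f=5, h=3) → closed; open now [(1,1) g=1 f=7, (1,2) g=2 f=7, (2,0) g=1 f=7, (3,1) g=1 f=5, (4,2) g=3 f=5]

expanded=(3,2); open=[(1,1) g=1 f=7, (1,2) g=2 f=7, (2,0) g=1 f=7, (3,1) g=1 f=5, (4,2) g=3 f=5]; closed=[(2,1), (2,2), (3,2)]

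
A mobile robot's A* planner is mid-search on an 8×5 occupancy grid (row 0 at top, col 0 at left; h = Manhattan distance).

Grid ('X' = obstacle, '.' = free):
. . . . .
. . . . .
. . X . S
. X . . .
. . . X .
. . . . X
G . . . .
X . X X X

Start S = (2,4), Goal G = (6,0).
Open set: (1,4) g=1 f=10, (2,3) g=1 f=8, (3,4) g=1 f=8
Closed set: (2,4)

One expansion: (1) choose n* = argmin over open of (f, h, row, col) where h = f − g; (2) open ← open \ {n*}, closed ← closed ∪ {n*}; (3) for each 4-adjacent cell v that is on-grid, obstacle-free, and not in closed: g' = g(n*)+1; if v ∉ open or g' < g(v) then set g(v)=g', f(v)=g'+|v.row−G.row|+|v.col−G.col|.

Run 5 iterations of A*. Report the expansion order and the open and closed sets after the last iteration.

step 1: expand (2,3) (f=8, h=7) → closed; open now [(1,3) g=2 f=10, (1,4) g=1 f=10, (3,3) g=2 f=8, (3,4) g=1 f=8]
step 2: expand (3,3) (f=8, h=6) → closed; open now [(1,3) g=2 f=10, (1,4) g=1 f=10, (3,2) g=3 f=8, (3,4) g=1 f=8]
step 3: expand (3,2) (f=8, h=5) → closed; open now [(1,3) g=2 f=10, (1,4) g=1 f=10, (3,4) g=1 f=8, (4,2) g=4 f=8]
step 4: expand (4,2) (f=8, h=4) → closed; open now [(1,3) g=2 f=10, (1,4) g=1 f=10, (3,4) g=1 f=8, (4,1) g=5 f=8, (5,2) g=5 f=8]
step 5: expand (4,1) (f=8, h=3) → closed; open now [(1,3) g=2 f=10, (1,4) g=1 f=10, (3,4) g=1 f=8, (4,0) g=6 f=8, (5,1) g=6 f=8, (5,2) g=5 f=8]

order=[(2,3) → (3,3) → (3,2) → (4,2) → (4,1)]; open=[(1,3) g=2 f=10, (1,4) g=1 f=10, (3,4) g=1 f=8, (4,0) g=6 f=8, (5,1) g=6 f=8, (5,2) g=5 f=8]; closed=[(2,3), (2,4), (3,2), (3,3), (4,1), (4,2)]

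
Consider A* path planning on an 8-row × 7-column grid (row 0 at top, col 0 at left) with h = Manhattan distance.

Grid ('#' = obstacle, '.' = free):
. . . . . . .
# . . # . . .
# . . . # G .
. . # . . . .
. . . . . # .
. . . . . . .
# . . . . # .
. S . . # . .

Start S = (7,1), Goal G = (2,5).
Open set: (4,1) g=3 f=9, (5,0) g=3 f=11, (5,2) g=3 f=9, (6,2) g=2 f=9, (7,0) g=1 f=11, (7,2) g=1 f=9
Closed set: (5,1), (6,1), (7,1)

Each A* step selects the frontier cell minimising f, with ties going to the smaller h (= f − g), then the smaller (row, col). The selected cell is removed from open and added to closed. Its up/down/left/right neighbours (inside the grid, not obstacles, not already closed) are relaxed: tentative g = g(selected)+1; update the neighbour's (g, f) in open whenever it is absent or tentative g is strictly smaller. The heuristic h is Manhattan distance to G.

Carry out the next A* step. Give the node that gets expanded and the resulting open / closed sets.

step 1: expand (4,1) (f=9, h=6) → closed; open now [(3,1) g=4 f=9, (4,0) g=4 f=11, (4,2) g=4 f=9, (5,0) g=3 f=11, (5,2) g=3 f=9, (6,2) g=2 f=9, (7,0) g=1 f=11, (7,2) g=1 f=9]

expanded=(4,1); open=[(3,1) g=4 f=9, (4,0) g=4 f=11, (4,2) g=4 f=9, (5,0) g=3 f=11, (5,2) g=3 f=9, (6,2) g=2 f=9, (7,0) g=1 f=11, (7,2) g=1 f=9]; closed=[(4,1), (5,1), (6,1), (7,1)]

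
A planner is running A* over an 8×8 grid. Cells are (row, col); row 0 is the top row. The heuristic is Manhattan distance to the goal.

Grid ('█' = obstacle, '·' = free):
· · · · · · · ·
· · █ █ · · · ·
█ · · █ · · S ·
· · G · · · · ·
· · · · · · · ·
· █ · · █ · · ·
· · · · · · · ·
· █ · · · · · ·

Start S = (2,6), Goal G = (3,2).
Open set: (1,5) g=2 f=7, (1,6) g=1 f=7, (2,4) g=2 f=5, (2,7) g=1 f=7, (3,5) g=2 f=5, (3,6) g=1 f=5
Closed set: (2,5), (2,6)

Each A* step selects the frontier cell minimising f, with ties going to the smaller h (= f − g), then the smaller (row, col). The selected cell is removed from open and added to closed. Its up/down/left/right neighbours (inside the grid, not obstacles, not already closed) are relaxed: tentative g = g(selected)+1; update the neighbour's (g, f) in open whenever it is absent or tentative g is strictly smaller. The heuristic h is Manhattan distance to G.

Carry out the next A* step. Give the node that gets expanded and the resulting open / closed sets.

expanded=(2,4); open=[(1,4) g=3 f=7, (1,5) g=2 f=7, (1,6) g=1 f=7, (2,7) g=1 f=7, (3,4) g=3 f=5, (3,5) g=2 f=5, (3,6) g=1 f=5]; closed=[(2,4), (2,5), (2,6)]

step 1: expand (2,4) (f=5, h=3) → closed; open now [(1,4) g=3 f=7, (1,5) g=2 f=7, (1,6) g=1 f=7, (2,7) g=1 f=7, (3,4) g=3 f=5, (3,5) g=2 f=5, (3,6) g=1 f=5]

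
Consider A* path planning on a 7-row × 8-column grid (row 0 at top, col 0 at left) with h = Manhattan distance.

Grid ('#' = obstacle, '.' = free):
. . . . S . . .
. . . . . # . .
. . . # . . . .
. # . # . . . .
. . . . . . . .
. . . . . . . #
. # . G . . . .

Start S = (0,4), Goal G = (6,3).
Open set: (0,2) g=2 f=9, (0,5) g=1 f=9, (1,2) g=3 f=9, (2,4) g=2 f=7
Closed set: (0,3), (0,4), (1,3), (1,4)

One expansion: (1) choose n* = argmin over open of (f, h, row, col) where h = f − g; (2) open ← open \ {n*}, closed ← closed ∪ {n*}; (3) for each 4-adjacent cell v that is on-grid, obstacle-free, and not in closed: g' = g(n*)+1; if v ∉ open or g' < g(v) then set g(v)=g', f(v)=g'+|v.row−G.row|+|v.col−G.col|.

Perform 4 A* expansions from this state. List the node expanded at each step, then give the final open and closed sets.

order=[(2,4) → (3,4) → (4,4) → (4,3)]; open=[(0,2) g=2 f=9, (0,5) g=1 f=9, (1,2) g=3 f=9, (2,5) g=3 f=9, (3,5) g=4 f=9, (4,2) g=6 f=9, (4,5) g=5 f=9, (5,3) g=6 f=7, (5,4) g=5 f=7]; closed=[(0,3), (0,4), (1,3), (1,4), (2,4), (3,4), (4,3), (4,4)]

step 1: expand (2,4) (f=7, h=5) → closed; open now [(0,2) g=2 f=9, (0,5) g=1 f=9, (1,2) g=3 f=9, (2,5) g=3 f=9, (3,4) g=3 f=7]
step 2: expand (3,4) (f=7, h=4) → closed; open now [(0,2) g=2 f=9, (0,5) g=1 f=9, (1,2) g=3 f=9, (2,5) g=3 f=9, (3,5) g=4 f=9, (4,4) g=4 f=7]
step 3: expand (4,4) (f=7, h=3) → closed; open now [(0,2) g=2 f=9, (0,5) g=1 f=9, (1,2) g=3 f=9, (2,5) g=3 f=9, (3,5) g=4 f=9, (4,3) g=5 f=7, (4,5) g=5 f=9, (5,4) g=5 f=7]
step 4: expand (4,3) (f=7, h=2) → closed; open now [(0,2) g=2 f=9, (0,5) g=1 f=9, (1,2) g=3 f=9, (2,5) g=3 f=9, (3,5) g=4 f=9, (4,2) g=6 f=9, (4,5) g=5 f=9, (5,3) g=6 f=7, (5,4) g=5 f=7]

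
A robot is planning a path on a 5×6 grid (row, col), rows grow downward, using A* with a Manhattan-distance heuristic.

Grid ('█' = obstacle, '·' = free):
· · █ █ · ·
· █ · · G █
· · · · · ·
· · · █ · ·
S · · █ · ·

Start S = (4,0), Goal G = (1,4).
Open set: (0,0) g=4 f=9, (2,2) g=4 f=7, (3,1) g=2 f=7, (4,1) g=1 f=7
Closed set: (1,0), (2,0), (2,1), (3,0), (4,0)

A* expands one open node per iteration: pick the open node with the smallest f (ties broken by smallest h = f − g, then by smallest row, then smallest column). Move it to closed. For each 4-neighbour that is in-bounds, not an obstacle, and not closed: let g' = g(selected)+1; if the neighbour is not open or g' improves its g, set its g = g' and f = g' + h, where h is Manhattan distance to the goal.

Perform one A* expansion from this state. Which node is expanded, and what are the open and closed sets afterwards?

step 1: expand (2,2) (f=7, h=3) → closed; open now [(0,0) g=4 f=9, (1,2) g=5 f=7, (2,3) g=5 f=7, (3,1) g=2 f=7, (3,2) g=5 f=9, (4,1) g=1 f=7]

expanded=(2,2); open=[(0,0) g=4 f=9, (1,2) g=5 f=7, (2,3) g=5 f=7, (3,1) g=2 f=7, (3,2) g=5 f=9, (4,1) g=1 f=7]; closed=[(1,0), (2,0), (2,1), (2,2), (3,0), (4,0)]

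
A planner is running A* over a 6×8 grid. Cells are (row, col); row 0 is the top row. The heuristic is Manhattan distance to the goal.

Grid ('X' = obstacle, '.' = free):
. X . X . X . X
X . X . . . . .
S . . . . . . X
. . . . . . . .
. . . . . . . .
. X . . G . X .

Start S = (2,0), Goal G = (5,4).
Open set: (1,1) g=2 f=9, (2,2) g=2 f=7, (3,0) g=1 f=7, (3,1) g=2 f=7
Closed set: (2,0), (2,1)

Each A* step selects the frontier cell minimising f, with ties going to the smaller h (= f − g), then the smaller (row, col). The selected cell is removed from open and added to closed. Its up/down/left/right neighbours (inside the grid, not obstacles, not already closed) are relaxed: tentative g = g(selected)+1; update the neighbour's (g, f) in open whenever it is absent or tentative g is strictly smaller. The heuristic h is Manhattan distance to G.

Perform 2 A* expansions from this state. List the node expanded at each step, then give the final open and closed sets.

order=[(2,2) → (2,3)]; open=[(1,1) g=2 f=9, (1,3) g=4 f=9, (2,4) g=4 f=7, (3,0) g=1 f=7, (3,1) g=2 f=7, (3,2) g=3 f=7, (3,3) g=4 f=7]; closed=[(2,0), (2,1), (2,2), (2,3)]

step 1: expand (2,2) (f=7, h=5) → closed; open now [(1,1) g=2 f=9, (2,3) g=3 f=7, (3,0) g=1 f=7, (3,1) g=2 f=7, (3,2) g=3 f=7]
step 2: expand (2,3) (f=7, h=4) → closed; open now [(1,1) g=2 f=9, (1,3) g=4 f=9, (2,4) g=4 f=7, (3,0) g=1 f=7, (3,1) g=2 f=7, (3,2) g=3 f=7, (3,3) g=4 f=7]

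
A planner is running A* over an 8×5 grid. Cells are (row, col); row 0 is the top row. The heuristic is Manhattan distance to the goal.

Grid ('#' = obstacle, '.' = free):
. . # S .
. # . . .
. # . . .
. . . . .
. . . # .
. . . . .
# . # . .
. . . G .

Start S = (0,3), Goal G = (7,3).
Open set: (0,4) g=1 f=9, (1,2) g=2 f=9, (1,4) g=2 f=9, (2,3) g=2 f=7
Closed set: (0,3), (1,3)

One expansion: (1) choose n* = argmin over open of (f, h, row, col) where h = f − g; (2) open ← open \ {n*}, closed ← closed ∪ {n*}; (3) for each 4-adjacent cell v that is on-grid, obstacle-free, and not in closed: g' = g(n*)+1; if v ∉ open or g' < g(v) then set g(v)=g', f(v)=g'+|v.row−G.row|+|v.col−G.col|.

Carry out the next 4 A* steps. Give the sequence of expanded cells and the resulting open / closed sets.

order=[(2,3) → (3,3) → (3,2) → (4,2)]; open=[(0,4) g=1 f=9, (1,2) g=2 f=9, (1,4) g=2 f=9, (2,2) g=3 f=9, (2,4) g=3 f=9, (3,1) g=5 f=11, (3,4) g=4 f=9, (4,1) g=6 f=11, (5,2) g=6 f=9]; closed=[(0,3), (1,3), (2,3), (3,2), (3,3), (4,2)]

step 1: expand (2,3) (f=7, h=5) → closed; open now [(0,4) g=1 f=9, (1,2) g=2 f=9, (1,4) g=2 f=9, (2,2) g=3 f=9, (2,4) g=3 f=9, (3,3) g=3 f=7]
step 2: expand (3,3) (f=7, h=4) → closed; open now [(0,4) g=1 f=9, (1,2) g=2 f=9, (1,4) g=2 f=9, (2,2) g=3 f=9, (2,4) g=3 f=9, (3,2) g=4 f=9, (3,4) g=4 f=9]
step 3: expand (3,2) (f=9, h=5) → closed; open now [(0,4) g=1 f=9, (1,2) g=2 f=9, (1,4) g=2 f=9, (2,2) g=3 f=9, (2,4) g=3 f=9, (3,1) g=5 f=11, (3,4) g=4 f=9, (4,2) g=5 f=9]
step 4: expand (4,2) (f=9, h=4) → closed; open now [(0,4) g=1 f=9, (1,2) g=2 f=9, (1,4) g=2 f=9, (2,2) g=3 f=9, (2,4) g=3 f=9, (3,1) g=5 f=11, (3,4) g=4 f=9, (4,1) g=6 f=11, (5,2) g=6 f=9]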